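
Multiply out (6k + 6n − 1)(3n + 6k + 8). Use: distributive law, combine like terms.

(6k + 6n − 1)(3n + 6k + 8)
= 18kn + 36k^2 + 48k + 18n^2 + 36kn + 48n − 3n − 6k − 8    [distributive law]
= 54kn + 36k^2 + 42k + 18n^2 + 45n − 8    [combine like terms]

54kn + 36k^2 + 42k + 18n^2 + 45n − 8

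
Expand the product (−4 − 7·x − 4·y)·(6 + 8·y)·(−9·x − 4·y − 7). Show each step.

(−4 − 7·x − 4·y)·(6 + 8·y)·(−9·x − 4·y − 7)
= (−24 − 32·y − 42·x − 56·x·y − 24·y − 32·y^2)·(−9·x − 4·y − 7)    [distributive law]
= (−24 − 56·y − 42·x − 56·x·y − 32·y^2)·(−9·x − 4·y − 7)    [combine like terms]
= 216·x + 96·y + 168 + 504·x·y + 224·y^2 + 392·y + 378·x^2 + 168·x·y + 294·x + 504·x^2·y + 224·x·y^2 + 392·x·y + 288·x·y^2 + 128·y^3 + 224·y^2    [distributive law]
= 510·x + 488·y + 168 + 1064·x·y + 448·y^2 + 378·x^2 + 504·x^2·y + 512·x·y^2 + 128·y^3    [combine like terms]

510·x + 488·y + 168 + 1064·x·y + 448·y^2 + 378·x^2 + 504·x^2·y + 512·x·y^2 + 128·y^3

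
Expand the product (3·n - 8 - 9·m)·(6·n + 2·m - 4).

(3·n - 8 - 9·m)·(6·n + 2·m - 4)
= 18·n^2 + 6·m·n - 12·n - 48·n - 16·m + 32 - 54·m·n - 18·m^2 + 36·m    [distributive law]
= 18·n^2 - 48·m·n - 60·n + 20·m + 32 - 18·m^2    [combine like terms]

18·n^2 - 48·m·n - 60·n + 20·m + 32 - 18·m^2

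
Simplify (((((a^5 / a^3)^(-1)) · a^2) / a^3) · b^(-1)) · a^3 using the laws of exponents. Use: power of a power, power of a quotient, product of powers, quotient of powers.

(((((a^5 / a^3)^(-1)) · a^2) / a^3) · b^(-1)) · a^3
= ((((((a^5)^(-1)) / ((a^3)^(-1))) · a^2) / a^3) · b^(-1)) · a^3    [power of a quotient]
= ((((a^(-5) / ((a^3)^(-1))) · a^2) / a^3) · b^(-1)) · a^3    [power of a power]
= ((((a^(-5) / a^(-3)) · a^2) / a^3) · b^(-1)) · a^3    [power of a power]
= (((a^(-2) · a^2) / a^3) · b^(-1)) · a^3    [quotient of powers]
= ((a^0 / a^3) · b^(-1)) · a^3    [product of powers]
= (a^(-3) · b^(-1)) · a^3    [quotient of powers]
= b^(-1)    [product of powers]

b^(-1)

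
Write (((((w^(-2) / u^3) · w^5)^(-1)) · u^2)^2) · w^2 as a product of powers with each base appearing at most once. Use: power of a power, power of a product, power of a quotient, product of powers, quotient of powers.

(((((w^(-2) / u^3) · w^5)^(-1)) · u^2)^2) · w^2
= (((((w^(-2) / u^3) · w^5)^(-1))^2) · ((u^2)^2)) · w^2    [power of a product]
= ((((w^(-2) / u^3) · w^5)^(-2)) · ((u^2)^2)) · w^2    [power of a power]
= ((((w^(-2) / u^3)^(-2)) · ((w^5)^(-2))) · ((u^2)^2)) · w^2    [power of a product]
= (((((w^(-2))^(-2)) / ((u^3)^(-2))) · ((w^5)^(-2))) · ((u^2)^2)) · w^2    [power of a quotient]
= (((w^4 / ((u^3)^(-2))) · ((w^5)^(-2))) · ((u^2)^2)) · w^2    [power of a power]
= (((w^4 / u^(-6)) · ((w^5)^(-2))) · ((u^2)^2)) · w^2    [power of a power]
= (((w^4 / u^(-6)) · w^(-10)) · ((u^2)^2)) · w^2    [power of a power]
= (((w^4 / u^(-6)) · w^(-10)) · u^4) · w^2    [power of a power]
= u^10w^(-4)    [quotient of powers; product of powers]

u^10w^(-4)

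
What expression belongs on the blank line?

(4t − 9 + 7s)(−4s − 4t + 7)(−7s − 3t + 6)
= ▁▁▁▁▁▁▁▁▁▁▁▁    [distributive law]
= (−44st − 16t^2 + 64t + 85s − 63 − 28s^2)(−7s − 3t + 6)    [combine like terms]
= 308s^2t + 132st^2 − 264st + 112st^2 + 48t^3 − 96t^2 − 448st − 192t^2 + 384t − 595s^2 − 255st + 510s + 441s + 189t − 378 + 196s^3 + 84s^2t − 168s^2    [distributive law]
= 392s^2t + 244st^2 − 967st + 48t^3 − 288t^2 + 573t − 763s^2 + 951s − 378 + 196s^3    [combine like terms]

Applying distributive law to the line above:

(−16st − 16t^2 + 28t + 36s + 36t − 63 − 28s^2 − 28st + 49s)(−7s − 3t + 6)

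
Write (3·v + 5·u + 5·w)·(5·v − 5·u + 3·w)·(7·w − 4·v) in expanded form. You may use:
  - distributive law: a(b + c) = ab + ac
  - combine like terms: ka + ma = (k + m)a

−31·v^2·w − 60·v^3 + 110·u·v·w − 40·u·v^2 + 178·v·w^2 − 175·u^2·w + 100·u^2·v − 70·u·w^2 + 105·w^3

(3·v + 5·u + 5·w)·(5·v − 5·u + 3·w)·(7·w − 4·v)
= (15·v^2 − 15·u·v + 9·v·w + 25·u·v − 25·u^2 + 15·u·w + 25·v·w − 25·u·w + 15·w^2)·(7·w − 4·v)    [distributive law]
= (15·v^2 + 10·u·v + 34·v·w − 25·u^2 − 10·u·w + 15·w^2)·(7·w − 4·v)    [combine like terms]
= 105·v^2·w − 60·v^3 + 70·u·v·w − 40·u·v^2 + 238·v·w^2 − 136·v^2·w − 175·u^2·w + 100·u^2·v − 70·u·w^2 + 40·u·v·w + 105·w^3 − 60·v·w^2    [distributive law]
= −31·v^2·w − 60·v^3 + 110·u·v·w − 40·u·v^2 + 178·v·w^2 − 175·u^2·w + 100·u^2·v − 70·u·w^2 + 105·w^3    [combine like terms]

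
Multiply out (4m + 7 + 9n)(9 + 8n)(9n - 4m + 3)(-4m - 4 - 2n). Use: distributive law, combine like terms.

1312m^2n - 3112mn - 5540mn^2 + 576m^3 + 1152m^2 - 180m + 512m^3n + 256m^2n^2 - 4290n - 7752n^2 - 756 - 5490n^3 - 2592mn^3 - 1296n^4

(4m + 7 + 9n)(9 + 8n)(9n - 4m + 3)(-4m - 4 - 2n)
= (36m + 32mn + 63 + 56n + 81n + 72n^2)(9n - 4m + 3)(-4m - 4 - 2n)    [distributive law]
= (36m + 32mn + 63 + 137n + 72n^2)(9n - 4m + 3)(-4m - 4 - 2n)    [combine like terms]
= (324mn - 144m^2 + 108m + 288mn^2 - 128m^2n + 96mn + 567n - 252m + 189 + 1233n^2 - 548mn + 411n + 648n^3 - 288mn^2 + 216n^2)(-4m - 4 - 2n)    [distributive law]
= (-128mn - 144m^2 - 144m - 128m^2n + 978n + 189 + 1449n^2 + 648n^3)(-4m - 4 - 2n)    [combine like terms]
= 512m^2n + 512mn + 256mn^2 + 576m^3 + 576m^2 + 288m^2n + 576m^2 + 576m + 288mn + 512m^3n + 512m^2n + 256m^2n^2 - 3912mn - 3912n - 1956n^2 - 756m - 756 - 378n - 5796mn^2 - 5796n^2 - 2898n^3 - 2592mn^3 - 2592n^3 - 1296n^4    [distributive law]
= 1312m^2n - 3112mn - 5540mn^2 + 576m^3 + 1152m^2 - 180m + 512m^3n + 256m^2n^2 - 4290n - 7752n^2 - 756 - 5490n^3 - 2592mn^3 - 1296n^4    [combine like terms]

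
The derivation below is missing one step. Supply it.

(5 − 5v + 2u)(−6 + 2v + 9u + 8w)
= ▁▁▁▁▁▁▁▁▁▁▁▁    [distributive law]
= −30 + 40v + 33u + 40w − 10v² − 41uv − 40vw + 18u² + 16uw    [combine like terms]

Applying distributive law to the line above:

−30 + 10v + 45u + 40w + 30v − 10v² − 45uv − 40vw − 12u + 4uv + 18u² + 16uw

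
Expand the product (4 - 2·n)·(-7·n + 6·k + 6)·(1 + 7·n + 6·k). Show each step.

128·n - 266·n² - 84·k·n + 168·k + 144·k² + 24 + 98·n³ - 72·k²·n

(4 - 2·n)·(-7·n + 6·k + 6)·(1 + 7·n + 6·k)
= (-28·n + 24·k + 24 + 14·n² - 12·k·n - 12·n)·(1 + 7·n + 6·k)    [distributive law]
= (-40·n + 24·k + 24 + 14·n² - 12·k·n)·(1 + 7·n + 6·k)    [combine like terms]
= -40·n - 280·n² - 240·k·n + 24·k + 168·k·n + 144·k² + 24 + 168·n + 144·k + 14·n² + 98·n³ + 84·k·n² - 12·k·n - 84·k·n² - 72·k²·n    [distributive law]
= 128·n - 266·n² - 84·k·n + 168·k + 144·k² + 24 + 98·n³ - 72·k²·n    [combine like terms]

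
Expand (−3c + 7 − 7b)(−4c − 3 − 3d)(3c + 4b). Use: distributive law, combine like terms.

(−3c + 7 − 7b)(−4c − 3 − 3d)(3c + 4b)
= (12c^2 + 9c + 9cd − 28c − 21 − 21d + 28bc + 21b + 21bd)(3c + 4b)    [distributive law]
= (12c^2 − 19c + 9cd − 21 − 21d + 28bc + 21b + 21bd)(3c + 4b)    [combine like terms]
= 36c^3 + 48bc^2 − 57c^2 − 76bc + 27c^2d + 36bcd − 63c − 84b − 63cd − 84bd + 84bc^2 + 112b^2c + 63bc + 84b^2 + 63bcd + 84b^2d    [distributive law]
= 36c^3 + 132bc^2 − 57c^2 − 13bc + 27c^2d + 99bcd − 63c − 84b − 63cd − 84bd + 112b^2c + 84b^2 + 84b^2d    [combine like terms]

36c^3 + 132bc^2 − 57c^2 − 13bc + 27c^2d + 99bcd − 63c − 84b − 63cd − 84bd + 112b^2c + 84b^2 + 84b^2d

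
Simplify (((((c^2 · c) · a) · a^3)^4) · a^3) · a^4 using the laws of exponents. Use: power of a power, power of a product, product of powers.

a^23c^12

(((((c^2 · c) · a) · a^3)^4) · a^3) · a^4
= (((((c^2 · c) · a)^4) · ((a^3)^4)) · a^3) · a^4    [power of a product]
= (((((c^2 · c)^4) · (a^4)) · ((a^3)^4)) · a^3) · a^4    [power of a product]
= ((((((c^2)^4) · (c^4)) · (a^4)) · ((a^3)^4)) · a^3) · a^4    [power of a product]
= ((((c^8 · (c^4)) · (a^4)) · ((a^3)^4)) · a^3) · a^4    [power of a power]
= (((c^12 · (a^4)) · ((a^3)^4)) · a^3) · a^4    [product of powers]
= (((c^12 · a^4) · a^12) · a^3) · a^4    [power of a power]
= a^23c^12    [product of powers]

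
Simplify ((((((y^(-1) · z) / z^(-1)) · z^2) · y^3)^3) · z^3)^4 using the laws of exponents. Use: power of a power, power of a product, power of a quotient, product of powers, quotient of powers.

((((((y^(-1) · z) / z^(-1)) · z^2) · y^3)^3) · z^3)^4
= ((((((y^(-1) · z) / z^(-1)) · z^2) · y^3)^3)^4) · ((z^3)^4)    [power of a product]
= (((((y^(-1) · z) / z^(-1)) · z^2) · y^3)^12) · ((z^3)^4)    [power of a power]
= (((((y^(-1) · z) / z^(-1)) · z^2)^12) · ((y^3)^12)) · ((z^3)^4)    [power of a product]
= (((((y^(-1) · z) / z^(-1))^12) · ((z^2)^12)) · ((y^3)^12)) · ((z^3)^4)    [power of a product]
= (((((y^(-1) · z)^12) / ((z^(-1))^12)) · ((z^2)^12)) · ((y^3)^12)) · ((z^3)^4)    [power of a quotient]
= ((((((y^(-1))^12) · (z^12)) / ((z^(-1))^12)) · ((z^2)^12)) · ((y^3)^12)) · ((z^3)^4)    [power of a product]
= ((((y^(-12) · (z^12)) / ((z^(-1))^12)) · ((z^2)^12)) · ((y^3)^12)) · ((z^3)^4)    [power of a power]
= ((((y^(-12) · z^12) / z^(-12)) · ((z^2)^12)) · ((y^3)^12)) · ((z^3)^4)    [power of a power]
= ((((y^(-12) · z^12) / z^(-12)) · z^24) · ((y^3)^12)) · ((z^3)^4)    [power of a power]
= ((((y^(-12) · z^12) / z^(-12)) · z^24) · y^36) · ((z^3)^4)    [power of a power]
= ((((y^(-12) · z^12) / z^(-12)) · z^24) · y^36) · z^12    [power of a power]
= y^24·z^60    [quotient of powers; product of powers]

y^24·z^60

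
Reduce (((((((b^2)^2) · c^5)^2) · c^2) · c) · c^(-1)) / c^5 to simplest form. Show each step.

(((((((b^2)^2) · c^5)^2) · c^2) · c) · c^(-1)) / c^5
= (((((((b^2)^2)^2) · ((c^5)^2)) · c^2) · c) · c^(-1)) / c^5    [power of a product]
= ((((((b^2)^4) · ((c^5)^2)) · c^2) · c) · c^(-1)) / c^5    [power of a power]
= ((((b^8 · ((c^5)^2)) · c^2) · c) · c^(-1)) / c^5    [power of a power]
= ((((b^8 · c^10) · c^2) · c) · c^(-1)) / c^5    [power of a power]
= b^8·c^7    [quotient of powers; product of powers]

b^8·c^7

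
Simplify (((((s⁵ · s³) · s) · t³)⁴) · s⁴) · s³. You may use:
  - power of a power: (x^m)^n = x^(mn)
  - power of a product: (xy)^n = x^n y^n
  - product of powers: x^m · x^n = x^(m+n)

s⁴³·t¹²

(((((s⁵ · s³) · s) · t³)⁴) · s⁴) · s³
= (((((s⁵ · s³) · s)⁴) · ((t³)⁴)) · s⁴) · s³    [power of a product]
= (((((s⁵ · s³)⁴) · (s⁴)) · ((t³)⁴)) · s⁴) · s³    [power of a product]
= ((((((s⁵)⁴) · ((s³)⁴)) · (s⁴)) · ((t³)⁴)) · s⁴) · s³    [power of a product]
= ((((s²⁰ · ((s³)⁴)) · (s⁴)) · ((t³)⁴)) · s⁴) · s³    [power of a power]
= ((((s²⁰ · s¹²) · (s⁴)) · ((t³)⁴)) · s⁴) · s³    [power of a power]
= (((s³² · (s⁴)) · ((t³)⁴)) · s⁴) · s³    [product of powers]
= ((s³⁶ · ((t³)⁴)) · s⁴) · s³    [product of powers]
= ((s³⁶ · t¹²) · s⁴) · s³    [power of a power]
= s⁴³·t¹²    [product of powers]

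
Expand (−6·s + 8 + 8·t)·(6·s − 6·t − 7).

(−6·s + 8 + 8·t)·(6·s − 6·t − 7)
= −36·s^2 + 36·s·t + 42·s + 48·s − 48·t − 56 + 48·s·t − 48·t^2 − 56·t    [distributive law]
= −36·s^2 + 84·s·t + 90·s − 104·t − 56 − 48·t^2    [combine like terms]

−36·s^2 + 84·s·t + 90·s − 104·t − 56 − 48·t^2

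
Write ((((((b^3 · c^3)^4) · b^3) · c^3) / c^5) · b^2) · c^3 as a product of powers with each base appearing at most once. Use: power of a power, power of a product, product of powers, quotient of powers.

b^17c^13

((((((b^3 · c^3)^4) · b^3) · c^3) / c^5) · b^2) · c^3
= (((((((b^3)^4) · ((c^3)^4)) · b^3) · c^3) / c^5) · b^2) · c^3    [power of a product]
= (((((b^12 · ((c^3)^4)) · b^3) · c^3) / c^5) · b^2) · c^3    [power of a power]
= (((((b^12 · c^12) · b^3) · c^3) / c^5) · b^2) · c^3    [power of a power]
= b^17c^13    [quotient of powers; product of powers]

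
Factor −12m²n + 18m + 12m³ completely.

6m(−2mn + 3 + 2m²)

−12m²n + 18m + 12m³
= 6(−2m²n + 3m + 2m³)    [factor out 6]
= 6m(−2mn + 3 + 2m²)    [factor out m]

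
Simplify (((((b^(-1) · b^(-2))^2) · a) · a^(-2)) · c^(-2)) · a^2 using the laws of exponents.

(((((b^(-1) · b^(-2))^2) · a) · a^(-2)) · c^(-2)) · a^2
= ((((((b^(-1))^2) · ((b^(-2))^2)) · a) · a^(-2)) · c^(-2)) · a^2    [power of a product]
= ((((b^(-2) · ((b^(-2))^2)) · a) · a^(-2)) · c^(-2)) · a^2    [power of a power]
= ((((b^(-2) · b^(-4)) · a) · a^(-2)) · c^(-2)) · a^2    [power of a power]
= (((b^(-6) · a) · a^(-2)) · c^(-2)) · a^2    [product of powers]
= a·b^(-6)·c^(-2)    [product of powers]

a·b^(-6)·c^(-2)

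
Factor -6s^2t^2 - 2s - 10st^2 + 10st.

2s(-3st^2 - 1 - 5t^2 + 5t)

-6s^2t^2 - 2s - 10st^2 + 10st
= 2(-3s^2t^2 - s - 5st^2 + 5st)    [factor out 2]
= 2s(-3st^2 - 1 - 5t^2 + 5t)    [factor out s]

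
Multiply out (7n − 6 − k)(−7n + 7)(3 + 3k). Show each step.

−147n^2 − 147kn^2 + 273n + 294kn − 126 − 147k + 21k^2n − 21k^2

(7n − 6 − k)(−7n + 7)(3 + 3k)
= (−49n^2 + 49n + 42n − 42 + 7kn − 7k)(3 + 3k)    [distributive law]
= (−49n^2 + 91n − 42 + 7kn − 7k)(3 + 3k)    [combine like terms]
= −147n^2 − 147kn^2 + 273n + 273kn − 126 − 126k + 21kn + 21k^2n − 21k − 21k^2    [distributive law]
= −147n^2 − 147kn^2 + 273n + 294kn − 126 − 147k + 21k^2n − 21k^2    [combine like terms]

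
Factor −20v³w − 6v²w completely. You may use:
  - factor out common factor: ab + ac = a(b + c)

−20v³w − 6v²w
= 2(−10v³w − 3v²w)    [factor out 2]
= 2v²w(−10v − 3)    [factor out v²w]

2v²w(−10v − 3)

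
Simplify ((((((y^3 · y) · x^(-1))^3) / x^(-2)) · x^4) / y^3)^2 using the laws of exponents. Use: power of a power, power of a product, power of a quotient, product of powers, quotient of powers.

x^6y^18

((((((y^3 · y) · x^(-1))^3) / x^(-2)) · x^4) / y^3)^2
= ((((((y^3 · y) · x^(-1))^3) / x^(-2)) · x^4)^2) / ((y^3)^2)    [power of a quotient]
= ((((((y^3 · y) · x^(-1))^3) / x^(-2))^2) · ((x^4)^2)) / ((y^3)^2)    [power of a product]
= ((((((y^3 · y) · x^(-1))^3)^2) / ((x^(-2))^2)) · ((x^4)^2)) / ((y^3)^2)    [power of a quotient]
= (((((y^3 · y) · x^(-1))^6) / ((x^(-2))^2)) · ((x^4)^2)) / ((y^3)^2)    [power of a power]
= (((((y^3 · y)^6) · ((x^(-1))^6)) / ((x^(-2))^2)) · ((x^4)^2)) / ((y^3)^2)    [power of a product]
= ((((((y^3)^6) · (y^6)) · ((x^(-1))^6)) / ((x^(-2))^2)) · ((x^4)^2)) / ((y^3)^2)    [power of a product]
= ((((y^18 · (y^6)) · ((x^(-1))^6)) / ((x^(-2))^2)) · ((x^4)^2)) / ((y^3)^2)    [power of a power]
= (((y^24 · ((x^(-1))^6)) / ((x^(-2))^2)) · ((x^4)^2)) / ((y^3)^2)    [product of powers]
= (((y^24 · x^(-6)) / ((x^(-2))^2)) · ((x^4)^2)) / ((y^3)^2)    [power of a power]
= (((y^24 · x^(-6)) / x^(-4)) · ((x^4)^2)) / ((y^3)^2)    [power of a power]
= (((y^24 · x^(-6)) / x^(-4)) · x^8) / ((y^3)^2)    [power of a power]
= (((y^24 · x^(-6)) / x^(-4)) · x^8) / y^6    [power of a power]
= x^6y^18    [quotient of powers; product of powers]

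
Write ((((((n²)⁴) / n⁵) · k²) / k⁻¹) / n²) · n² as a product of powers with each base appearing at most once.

k³·n³

((((((n²)⁴) / n⁵) · k²) / k⁻¹) / n²) · n²
= ((((n⁸ / n⁵) · k²) / k⁻¹) / n²) · n²    [power of a power]
= (((n³ · k²) / k⁻¹) / n²) · n²    [quotient of powers]
= k³·n³    [quotient of powers; product of powers]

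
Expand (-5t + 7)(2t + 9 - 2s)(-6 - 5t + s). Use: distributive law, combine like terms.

(-5t + 7)(2t + 9 - 2s)(-6 - 5t + s)
= (-10t^2 - 45t + 10st + 14t + 63 - 14s)(-6 - 5t + s)    [distributive law]
= (-10t^2 - 31t + 10st + 63 - 14s)(-6 - 5t + s)    [combine like terms]
= 60t^2 + 50t^3 - 10st^2 + 186t + 155t^2 - 31st - 60st - 50st^2 + 10s^2t - 378 - 315t + 63s + 84s + 70st - 14s^2    [distributive law]
= 215t^2 + 50t^3 - 60st^2 - 129t - 21st + 10s^2t - 378 + 147s - 14s^2    [combine like terms]

215t^2 + 50t^3 - 60st^2 - 129t - 21st + 10s^2t - 378 + 147s - 14s^2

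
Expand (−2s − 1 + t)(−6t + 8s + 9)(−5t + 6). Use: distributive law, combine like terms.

(−2s − 1 + t)(−6t + 8s + 9)(−5t + 6)
= (12st − 16s² − 18s + 6t − 8s − 9 − 6t² + 8st + 9t)(−5t + 6)    [distributive law]
= (20st − 16s² − 26s + 15t − 9 − 6t²)(−5t + 6)    [combine like terms]
= −100st² + 120st + 80s²t − 96s² + 130st − 156s − 75t² + 90t + 45t − 54 + 30t³ − 36t²    [distributive law]
= −100st² + 250st + 80s²t − 96s² − 156s − 111t² + 135t − 54 + 30t³    [combine like terms]

−100st² + 250st + 80s²t − 96s² − 156s − 111t² + 135t − 54 + 30t³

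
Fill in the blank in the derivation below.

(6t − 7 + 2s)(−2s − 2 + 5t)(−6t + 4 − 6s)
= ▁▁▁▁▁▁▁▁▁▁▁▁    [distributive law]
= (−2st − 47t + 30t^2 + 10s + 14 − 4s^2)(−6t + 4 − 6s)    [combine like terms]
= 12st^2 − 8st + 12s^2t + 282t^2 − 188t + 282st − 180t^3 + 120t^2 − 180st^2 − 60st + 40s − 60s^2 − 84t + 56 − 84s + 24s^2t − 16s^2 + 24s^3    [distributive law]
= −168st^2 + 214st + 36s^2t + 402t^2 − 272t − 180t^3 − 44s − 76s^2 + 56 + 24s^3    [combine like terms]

After distributive law, the bracketed line is:

(−12st − 12t + 30t^2 + 14s + 14 − 35t − 4s^2 − 4s + 10st)(−6t + 4 − 6s)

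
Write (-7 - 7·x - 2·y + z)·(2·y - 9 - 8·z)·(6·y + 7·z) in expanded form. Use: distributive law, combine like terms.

(-7 - 7·x - 2·y + z)·(2·y - 9 - 8·z)·(6·y + 7·z)
= (-14·y + 63 + 56·z - 14·x·y + 63·x + 56·x·z - 4·y² + 18·y + 16·y·z + 2·y·z - 9·z - 8·z²)·(6·y + 7·z)    [distributive law]
= (4·y + 63 + 47·z - 14·x·y + 63·x + 56·x·z - 4·y² + 18·y·z - 8·z²)·(6·y + 7·z)    [combine like terms]
= 24·y² + 28·y·z + 378·y + 441·z + 282·y·z + 329·z² - 84·x·y² - 98·x·y·z + 378·x·y + 441·x·z + 336·x·y·z + 392·x·z² - 24·y³ - 28·y²·z + 108·y²·z + 126·y·z² - 48·y·z² - 56·z³    [distributive law]
= 24·y² + 310·y·z + 378·y + 441·z + 329·z² - 84·x·y² + 238·x·y·z + 378·x·y + 441·x·z + 392·x·z² - 24·y³ + 80·y²·z + 78·y·z² - 56·z³    [combine like terms]

24·y² + 310·y·z + 378·y + 441·z + 329·z² - 84·x·y² + 238·x·y·z + 378·x·y + 441·x·z + 392·x·z² - 24·y³ + 80·y²·z + 78·y·z² - 56·z³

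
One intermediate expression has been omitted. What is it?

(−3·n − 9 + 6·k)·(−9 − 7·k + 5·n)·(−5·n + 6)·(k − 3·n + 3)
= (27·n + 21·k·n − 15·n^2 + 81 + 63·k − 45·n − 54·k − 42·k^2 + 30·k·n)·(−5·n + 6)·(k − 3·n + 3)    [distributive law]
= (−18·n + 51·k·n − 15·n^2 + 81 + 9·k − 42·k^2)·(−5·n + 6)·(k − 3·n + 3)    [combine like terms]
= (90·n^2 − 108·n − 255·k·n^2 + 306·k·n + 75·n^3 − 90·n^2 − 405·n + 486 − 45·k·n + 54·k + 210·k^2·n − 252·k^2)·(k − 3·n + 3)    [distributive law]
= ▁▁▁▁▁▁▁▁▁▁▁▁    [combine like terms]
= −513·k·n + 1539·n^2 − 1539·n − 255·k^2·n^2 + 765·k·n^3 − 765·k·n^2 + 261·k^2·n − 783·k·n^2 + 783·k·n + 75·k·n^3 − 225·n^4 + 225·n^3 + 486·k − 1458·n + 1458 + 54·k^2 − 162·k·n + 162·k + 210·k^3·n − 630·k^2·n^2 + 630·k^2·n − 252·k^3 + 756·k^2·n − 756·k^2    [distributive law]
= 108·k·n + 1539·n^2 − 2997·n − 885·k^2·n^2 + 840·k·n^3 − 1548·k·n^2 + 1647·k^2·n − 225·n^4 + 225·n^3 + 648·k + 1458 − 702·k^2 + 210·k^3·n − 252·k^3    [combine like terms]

After combine like terms, the bracketed line is:

(−513·n − 255·k·n^2 + 261·k·n + 75·n^3 + 486 + 54·k + 210·k^2·n − 252·k^2)·(k − 3·n + 3)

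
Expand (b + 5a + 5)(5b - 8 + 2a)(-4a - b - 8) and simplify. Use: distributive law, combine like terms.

(b + 5a + 5)(5b - 8 + 2a)(-4a - b - 8)
= (5b^2 - 8b + 2ab + 25ab - 40a + 10a^2 + 25b - 40 + 10a)(-4a - b - 8)    [distributive law]
= (5b^2 + 17b + 27ab - 30a + 10a^2 - 40)(-4a - b - 8)    [combine like terms]
= -20ab^2 - 5b^3 - 40b^2 - 68ab - 17b^2 - 136b - 108a^2b - 27ab^2 - 216ab + 120a^2 + 30ab + 240a - 40a^3 - 10a^2b - 80a^2 + 160a + 40b + 320    [distributive law]
= -47ab^2 - 5b^3 - 57b^2 - 254ab - 96b - 118a^2b + 40a^2 + 400a - 40a^3 + 320    [combine like terms]

-47ab^2 - 5b^3 - 57b^2 - 254ab - 96b - 118a^2b + 40a^2 + 400a - 40a^3 + 320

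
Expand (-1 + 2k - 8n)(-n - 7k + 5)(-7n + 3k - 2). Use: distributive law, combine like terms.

(-1 + 2k - 8n)(-n - 7k + 5)(-7n + 3k - 2)
= (n + 7k - 5 - 2kn - 14k² + 10k + 8n² + 56kn - 40n)(-7n + 3k - 2)    [distributive law]
= (-39n + 17k - 5 + 54kn - 14k² + 8n²)(-7n + 3k - 2)    [combine like terms]
= 273n² - 117kn + 78n - 119kn + 51k² - 34k + 35n - 15k + 10 - 378kn² + 162k²n - 108kn + 98k²n - 42k³ + 28k² - 56n³ + 24kn² - 16n²    [distributive law]
= 257n² - 344kn + 113n + 79k² - 49k + 10 - 354kn² + 260k²n - 42k³ - 56n³    [combine like terms]

257n² - 344kn + 113n + 79k² - 49k + 10 - 354kn² + 260k²n - 42k³ - 56n³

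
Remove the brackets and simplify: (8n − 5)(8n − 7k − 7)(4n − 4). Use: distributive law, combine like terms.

(8n − 5)(8n − 7k − 7)(4n − 4)
= (64n^2 − 56kn − 56n − 40n + 35k + 35)(4n − 4)    [distributive law]
= (64n^2 − 56kn − 96n + 35k + 35)(4n − 4)    [combine like terms]
= 256n^3 − 256n^2 − 224kn^2 + 224kn − 384n^2 + 384n + 140kn − 140k + 140n − 140    [distributive law]
= 256n^3 − 640n^2 − 224kn^2 + 364kn + 524n − 140k − 140    [combine like terms]

256n^3 − 640n^2 − 224kn^2 + 364kn + 524n − 140k − 140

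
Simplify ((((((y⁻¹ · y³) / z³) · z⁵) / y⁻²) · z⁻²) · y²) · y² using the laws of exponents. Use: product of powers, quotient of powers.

y⁸

((((((y⁻¹ · y³) / z³) · z⁵) / y⁻²) · z⁻²) · y²) · y²
= (((((y² / z³) · z⁵) / y⁻²) · z⁻²) · y²) · y²    [product of powers]
= y⁸    [quotient of powers; product of powers]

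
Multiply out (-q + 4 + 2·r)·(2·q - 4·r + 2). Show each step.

-2·q^2 + 8·q·r + 6·q - 12·r + 8 - 8·r^2

(-q + 4 + 2·r)·(2·q - 4·r + 2)
= -2·q^2 + 4·q·r - 2·q + 8·q - 16·r + 8 + 4·q·r - 8·r^2 + 4·r    [distributive law]
= -2·q^2 + 8·q·r + 6·q - 12·r + 8 - 8·r^2    [combine like terms]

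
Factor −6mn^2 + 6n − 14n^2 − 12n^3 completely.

−6mn^2 + 6n − 14n^2 − 12n^3
= 2(−3mn^2 + 3n − 7n^2 − 6n^3)    [factor out 2]
= 2n(−3mn + 3 − 7n − 6n^2)    [factor out n]

2n(−3mn + 3 − 7n − 6n^2)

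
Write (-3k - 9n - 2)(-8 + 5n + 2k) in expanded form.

(-3k - 9n - 2)(-8 + 5n + 2k)
= 24k - 15kn - 6k^2 + 72n - 45n^2 - 18kn + 16 - 10n - 4k    [distributive law]
= 20k - 33kn - 6k^2 + 62n - 45n^2 + 16    [combine like terms]

20k - 33kn - 6k^2 + 62n - 45n^2 + 16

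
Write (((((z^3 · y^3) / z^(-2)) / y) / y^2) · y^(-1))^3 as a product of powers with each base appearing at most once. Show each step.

(((((z^3 · y^3) / z^(-2)) / y) / y^2) · y^(-1))^3
= (((((z^3 · y^3) / z^(-2)) / y) / y^2)^3) · ((y^(-1))^3)    [power of a product]
= (((((z^3 · y^3) / z^(-2)) / y)^3) / ((y^2)^3)) · ((y^(-1))^3)    [power of a quotient]
= (((((z^3 · y^3) / z^(-2))^3) / (y^3)) / ((y^2)^3)) · ((y^(-1))^3)    [power of a quotient]
= (((((z^3 · y^3)^3) / ((z^(-2))^3)) / (y^3)) / ((y^2)^3)) · ((y^(-1))^3)    [power of a quotient]
= ((((((z^3)^3) · ((y^3)^3)) / ((z^(-2))^3)) / (y^3)) / ((y^2)^3)) · ((y^(-1))^3)    [power of a product]
= ((((z^9 · ((y^3)^3)) / ((z^(-2))^3)) / (y^3)) / ((y^2)^3)) · ((y^(-1))^3)    [power of a power]
= ((((z^9 · y^9) / ((z^(-2))^3)) / (y^3)) / ((y^2)^3)) · ((y^(-1))^3)    [power of a power]
= ((((z^9 · y^9) / z^(-6)) / (y^3)) / ((y^2)^3)) · ((y^(-1))^3)    [power of a power]
= ((((z^9 · y^9) / z^(-6)) / y^3) / y^6) · ((y^(-1))^3)    [power of a power]
= ((((z^9 · y^9) / z^(-6)) / y^3) / y^6) · y^(-3)    [power of a power]
= y^(-3)·z^15    [quotient of powers; product of powers]

y^(-3)·z^15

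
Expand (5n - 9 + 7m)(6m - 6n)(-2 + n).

-30mn - 12mn² + 114n² - 30n³ + 108m - 108n - 84m² + 42m²n

(5n - 9 + 7m)(6m - 6n)(-2 + n)
= (30mn - 30n² - 54m + 54n + 42m² - 42mn)(-2 + n)    [distributive law]
= (-12mn - 30n² - 54m + 54n + 42m²)(-2 + n)    [combine like terms]
= 24mn - 12mn² + 60n² - 30n³ + 108m - 54mn - 108n + 54n² - 84m² + 42m²n    [distributive law]
= -30mn - 12mn² + 114n² - 30n³ + 108m - 108n - 84m² + 42m²n    [combine like terms]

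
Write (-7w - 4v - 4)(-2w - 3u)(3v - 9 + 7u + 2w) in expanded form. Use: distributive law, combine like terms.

58vw² - 110w² + 140uw² + 28w³ + 143uvw - 109uw + 147u²w + 24v²w - 48vw + 36uv² - 72uv + 84u²v - 72w - 108u + 84u²

(-7w - 4v - 4)(-2w - 3u)(3v - 9 + 7u + 2w)
= (14w² + 21uw + 8vw + 12uv + 8w + 12u)(3v - 9 + 7u + 2w)    [distributive law]
= 42vw² - 126w² + 98uw² + 28w³ + 63uvw - 189uw + 147u²w + 42uw² + 24v²w - 72vw + 56uvw + 16vw² + 36uv² - 108uv + 84u²v + 24uvw + 24vw - 72w + 56uw + 16w² + 36uv - 108u + 84u² + 24uw    [distributive law]
= 58vw² - 110w² + 140uw² + 28w³ + 143uvw - 109uw + 147u²w + 24v²w - 48vw + 36uv² - 72uv + 84u²v - 72w - 108u + 84u²    [combine like terms]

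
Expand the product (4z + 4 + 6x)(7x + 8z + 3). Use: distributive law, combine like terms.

76xz + 32z^2 + 44z + 46x + 12 + 42x^2

(4z + 4 + 6x)(7x + 8z + 3)
= 28xz + 32z^2 + 12z + 28x + 32z + 12 + 42x^2 + 48xz + 18x    [distributive law]
= 76xz + 32z^2 + 44z + 46x + 12 + 42x^2    [combine like terms]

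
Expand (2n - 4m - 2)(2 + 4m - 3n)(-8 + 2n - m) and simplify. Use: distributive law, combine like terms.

-88n + 68n^2 - 202mn + 46mn^2 - 52m^2n - 12n^3 + 132m + 144m^2 + 16m^3 + 32

(2n - 4m - 2)(2 + 4m - 3n)(-8 + 2n - m)
= (4n + 8mn - 6n^2 - 8m - 16m^2 + 12mn - 4 - 8m + 6n)(-8 + 2n - m)    [distributive law]
= (10n + 20mn - 6n^2 - 16m - 16m^2 - 4)(-8 + 2n - m)    [combine like terms]
= -80n + 20n^2 - 10mn - 160mn + 40mn^2 - 20m^2n + 48n^2 - 12n^3 + 6mn^2 + 128m - 32mn + 16m^2 + 128m^2 - 32m^2n + 16m^3 + 32 - 8n + 4m    [distributive law]
= -88n + 68n^2 - 202mn + 46mn^2 - 52m^2n - 12n^3 + 132m + 144m^2 + 16m^3 + 32    [combine like terms]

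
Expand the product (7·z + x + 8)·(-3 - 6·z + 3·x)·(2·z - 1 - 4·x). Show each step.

-96·z^2 + 21·z + 303·x·z - 84·z^3 + 198·x·z^2 - 54·x^2·z + 75·x - 87·x^2 - 12·x^3 + 24

(7·z + x + 8)·(-3 - 6·z + 3·x)·(2·z - 1 - 4·x)
= (-21·z - 42·z^2 + 21·x·z - 3·x - 6·x·z + 3·x^2 - 24 - 48·z + 24·x)·(2·z - 1 - 4·x)    [distributive law]
= (-69·z - 42·z^2 + 15·x·z + 21·x + 3·x^2 - 24)·(2·z - 1 - 4·x)    [combine like terms]
= -138·z^2 + 69·z + 276·x·z - 84·z^3 + 42·z^2 + 168·x·z^2 + 30·x·z^2 - 15·x·z - 60·x^2·z + 42·x·z - 21·x - 84·x^2 + 6·x^2·z - 3·x^2 - 12·x^3 - 48·z + 24 + 96·x    [distributive law]
= -96·z^2 + 21·z + 303·x·z - 84·z^3 + 198·x·z^2 - 54·x^2·z + 75·x - 87·x^2 - 12·x^3 + 24    [combine like terms]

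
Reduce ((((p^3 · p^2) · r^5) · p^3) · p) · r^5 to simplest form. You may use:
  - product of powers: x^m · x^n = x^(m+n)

p^9·r^10

((((p^3 · p^2) · r^5) · p^3) · p) · r^5
= (((p^5 · r^5) · p^3) · p) · r^5    [product of powers]
= p^9·r^10    [product of powers]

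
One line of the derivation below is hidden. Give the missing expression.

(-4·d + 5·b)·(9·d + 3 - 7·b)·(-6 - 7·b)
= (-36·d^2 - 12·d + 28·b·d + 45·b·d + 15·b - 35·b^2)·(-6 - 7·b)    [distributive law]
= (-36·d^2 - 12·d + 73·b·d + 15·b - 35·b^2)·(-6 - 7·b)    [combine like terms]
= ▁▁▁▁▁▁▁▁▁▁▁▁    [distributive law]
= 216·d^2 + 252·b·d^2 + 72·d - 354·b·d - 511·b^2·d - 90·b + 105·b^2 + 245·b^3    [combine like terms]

After distributive law, the bracketed line is:

216·d^2 + 252·b·d^2 + 72·d + 84·b·d - 438·b·d - 511·b^2·d - 90·b - 105·b^2 + 210·b^2 + 245·b^3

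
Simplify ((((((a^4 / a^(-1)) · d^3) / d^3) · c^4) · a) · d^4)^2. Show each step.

((((((a^4 / a^(-1)) · d^3) / d^3) · c^4) · a) · d^4)^2
= ((((((a^4 / a^(-1)) · d^3) / d^3) · c^4) · a)^2) · ((d^4)^2)    [power of a product]
= ((((((a^4 / a^(-1)) · d^3) / d^3) · c^4)^2) · (a^2)) · ((d^4)^2)    [power of a product]
= ((((((a^4 / a^(-1)) · d^3) / d^3)^2) · ((c^4)^2)) · (a^2)) · ((d^4)^2)    [power of a product]
= ((((((a^4 / a^(-1)) · d^3)^2) / ((d^3)^2)) · ((c^4)^2)) · (a^2)) · ((d^4)^2)    [power of a quotient]
= ((((((a^4 / a^(-1))^2) · ((d^3)^2)) / ((d^3)^2)) · ((c^4)^2)) · (a^2)) · ((d^4)^2)    [power of a product]
= (((((((a^4)^2) / ((a^(-1))^2)) · ((d^3)^2)) / ((d^3)^2)) · ((c^4)^2)) · (a^2)) · ((d^4)^2)    [power of a quotient]
= (((((a^8 / ((a^(-1))^2)) · ((d^3)^2)) / ((d^3)^2)) · ((c^4)^2)) · (a^2)) · ((d^4)^2)    [power of a power]
= (((((a^8 / a^(-2)) · ((d^3)^2)) / ((d^3)^2)) · ((c^4)^2)) · (a^2)) · ((d^4)^2)    [power of a power]
= ((((a^10 · ((d^3)^2)) / ((d^3)^2)) · ((c^4)^2)) · (a^2)) · ((d^4)^2)    [quotient of powers]
= ((((a^10 · d^6) / ((d^3)^2)) · ((c^4)^2)) · (a^2)) · ((d^4)^2)    [power of a power]
= ((((a^10 · d^6) / d^6) · ((c^4)^2)) · (a^2)) · ((d^4)^2)    [power of a power]
= ((((a^10 · d^6) / d^6) · c^8) · (a^2)) · ((d^4)^2)    [power of a power]
= ((((a^10 · d^6) / d^6) · c^8) · a^2) · d^8    [power of a power]
= a^12c^8d^8    [quotient of powers; product of powers]

a^12c^8d^8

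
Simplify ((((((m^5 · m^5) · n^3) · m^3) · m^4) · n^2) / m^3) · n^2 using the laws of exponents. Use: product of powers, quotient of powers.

((((((m^5 · m^5) · n^3) · m^3) · m^4) · n^2) / m^3) · n^2
= (((((m^10 · n^3) · m^3) · m^4) · n^2) / m^3) · n^2    [product of powers]
= m^14·n^7    [quotient of powers; product of powers]

m^14·n^7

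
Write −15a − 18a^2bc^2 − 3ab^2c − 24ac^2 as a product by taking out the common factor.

3a(−5 − 6abc^2 − b^2c − 8c^2)

−15a − 18a^2bc^2 − 3ab^2c − 24ac^2
= 3(−5a − 6a^2bc^2 − ab^2c − 8ac^2)    [factor out 3]
= 3a(−5 − 6abc^2 − b^2c − 8c^2)    [factor out a]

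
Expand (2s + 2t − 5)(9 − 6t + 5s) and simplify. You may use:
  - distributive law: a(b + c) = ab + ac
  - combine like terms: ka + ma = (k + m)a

(2s + 2t − 5)(9 − 6t + 5s)
= 18s − 12st + 10s² + 18t − 12t² + 10st − 45 + 30t − 25s    [distributive law]
= −7s − 2st + 10s² + 48t − 12t² − 45    [combine like terms]

−7s − 2st + 10s² + 48t − 12t² − 45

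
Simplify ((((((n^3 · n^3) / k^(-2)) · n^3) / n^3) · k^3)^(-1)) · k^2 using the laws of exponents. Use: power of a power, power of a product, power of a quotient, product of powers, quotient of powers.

((((((n^3 · n^3) / k^(-2)) · n^3) / n^3) · k^3)^(-1)) · k^2
= ((((((n^3 · n^3) / k^(-2)) · n^3) / n^3)^(-1)) · ((k^3)^(-1))) · k^2    [power of a product]
= ((((((n^3 · n^3) / k^(-2)) · n^3)^(-1)) / ((n^3)^(-1))) · ((k^3)^(-1))) · k^2    [power of a quotient]
= ((((((n^3 · n^3) / k^(-2))^(-1)) · ((n^3)^(-1))) / ((n^3)^(-1))) · ((k^3)^(-1))) · k^2    [power of a product]
= ((((((n^3 · n^3)^(-1)) / ((k^(-2))^(-1))) · ((n^3)^(-1))) / ((n^3)^(-1))) · ((k^3)^(-1))) · k^2    [power of a quotient]
= (((((((n^3)^(-1)) · ((n^3)^(-1))) / ((k^(-2))^(-1))) · ((n^3)^(-1))) / ((n^3)^(-1))) · ((k^3)^(-1))) · k^2    [power of a product]
= (((((n^(-3) · ((n^3)^(-1))) / ((k^(-2))^(-1))) · ((n^3)^(-1))) / ((n^3)^(-1))) · ((k^3)^(-1))) · k^2    [power of a power]
= (((((n^(-3) · n^(-3)) / ((k^(-2))^(-1))) · ((n^3)^(-1))) / ((n^3)^(-1))) · ((k^3)^(-1))) · k^2    [power of a power]
= ((((n^(-6) / ((k^(-2))^(-1))) · ((n^3)^(-1))) / ((n^3)^(-1))) · ((k^3)^(-1))) · k^2    [product of powers]
= ((((n^(-6) / k^2) · ((n^3)^(-1))) / ((n^3)^(-1))) · ((k^3)^(-1))) · k^2    [power of a power]
= ((((n^(-6) / k^2) · n^(-3)) / ((n^3)^(-1))) · ((k^3)^(-1))) · k^2    [power of a power]
= ((((n^(-6) / k^2) · n^(-3)) / n^(-3)) · ((k^3)^(-1))) · k^2    [power of a power]
= ((((n^(-6) / k^2) · n^(-3)) / n^(-3)) · k^(-3)) · k^2    [power of a power]
= k^(-3)n^(-6)    [quotient of powers; product of powers]

k^(-3)n^(-6)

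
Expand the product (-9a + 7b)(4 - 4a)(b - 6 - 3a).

48ab + 216a - 108a² + 120a²b - 108a³ + 28b² - 168b - 28ab²

(-9a + 7b)(4 - 4a)(b - 6 - 3a)
= (-36a + 36a² + 28b - 28ab)(b - 6 - 3a)    [distributive law]
= -36ab + 216a + 108a² + 36a²b - 216a² - 108a³ + 28b² - 168b - 84ab - 28ab² + 168ab + 84a²b    [distributive law]
= 48ab + 216a - 108a² + 120a²b - 108a³ + 28b² - 168b - 28ab²    [combine like terms]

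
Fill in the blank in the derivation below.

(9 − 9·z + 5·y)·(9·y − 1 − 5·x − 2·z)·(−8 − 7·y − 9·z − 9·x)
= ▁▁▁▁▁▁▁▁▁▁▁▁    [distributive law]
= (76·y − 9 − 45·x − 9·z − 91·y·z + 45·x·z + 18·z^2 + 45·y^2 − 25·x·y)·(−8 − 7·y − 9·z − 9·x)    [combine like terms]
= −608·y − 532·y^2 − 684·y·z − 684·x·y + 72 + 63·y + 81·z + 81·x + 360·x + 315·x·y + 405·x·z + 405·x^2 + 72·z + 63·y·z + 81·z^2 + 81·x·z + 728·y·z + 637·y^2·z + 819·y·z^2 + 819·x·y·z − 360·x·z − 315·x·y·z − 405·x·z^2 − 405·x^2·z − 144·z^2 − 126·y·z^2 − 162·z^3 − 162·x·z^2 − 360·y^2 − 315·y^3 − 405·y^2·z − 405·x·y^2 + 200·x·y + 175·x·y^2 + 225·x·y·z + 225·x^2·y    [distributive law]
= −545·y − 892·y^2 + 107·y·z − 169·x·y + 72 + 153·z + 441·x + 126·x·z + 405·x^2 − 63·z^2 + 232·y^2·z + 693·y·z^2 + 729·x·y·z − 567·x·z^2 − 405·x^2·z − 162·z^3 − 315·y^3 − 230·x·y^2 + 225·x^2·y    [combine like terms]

After distributive law, the bracketed line is:

(81·y − 9 − 45·x − 18·z − 81·y·z + 9·z + 45·x·z + 18·z^2 + 45·y^2 − 5·y − 25·x·y − 10·y·z)·(−8 − 7·y − 9·z − 9·x)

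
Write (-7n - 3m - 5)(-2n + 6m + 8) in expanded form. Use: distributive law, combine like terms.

14n² - 36mn - 46n - 18m² - 54m - 40

(-7n - 3m - 5)(-2n + 6m + 8)
= 14n² - 42mn - 56n + 6mn - 18m² - 24m + 10n - 30m - 40    [distributive law]
= 14n² - 36mn - 46n - 18m² - 54m - 40    [combine like terms]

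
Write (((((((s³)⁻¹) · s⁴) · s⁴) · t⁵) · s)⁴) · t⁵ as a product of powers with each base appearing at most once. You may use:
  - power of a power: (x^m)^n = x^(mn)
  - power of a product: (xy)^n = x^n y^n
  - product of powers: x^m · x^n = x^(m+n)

(((((((s³)⁻¹) · s⁴) · s⁴) · t⁵) · s)⁴) · t⁵
= (((((((s³)⁻¹) · s⁴) · s⁴) · t⁵)⁴) · (s⁴)) · t⁵    [power of a product]
= (((((((s³)⁻¹) · s⁴) · s⁴)⁴) · ((t⁵)⁴)) · (s⁴)) · t⁵    [power of a product]
= (((((((s³)⁻¹) · s⁴)⁴) · ((s⁴)⁴)) · ((t⁵)⁴)) · (s⁴)) · t⁵    [power of a product]
= (((((((s³)⁻¹)⁴) · ((s⁴)⁴)) · ((s⁴)⁴)) · ((t⁵)⁴)) · (s⁴)) · t⁵    [power of a product]
= ((((((s³)⁻⁴) · ((s⁴)⁴)) · ((s⁴)⁴)) · ((t⁵)⁴)) · (s⁴)) · t⁵    [power of a power]
= ((((s⁻¹² · ((s⁴)⁴)) · ((s⁴)⁴)) · ((t⁵)⁴)) · (s⁴)) · t⁵    [power of a power]
= ((((s⁻¹² · s¹⁶) · ((s⁴)⁴)) · ((t⁵)⁴)) · (s⁴)) · t⁵    [power of a power]
= (((s⁴ · ((s⁴)⁴)) · ((t⁵)⁴)) · (s⁴)) · t⁵    [product of powers]
= (((s⁴ · s¹⁶) · ((t⁵)⁴)) · (s⁴)) · t⁵    [power of a power]
= ((s²⁰ · ((t⁵)⁴)) · (s⁴)) · t⁵    [product of powers]
= ((s²⁰ · t²⁰) · (s⁴)) · t⁵    [power of a power]
= s²⁴t²⁵    [product of powers]

s²⁴t²⁵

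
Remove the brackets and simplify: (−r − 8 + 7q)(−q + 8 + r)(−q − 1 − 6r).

(−r − 8 + 7q)(−q + 8 + r)(−q − 1 − 6r)
= (qr − 8r − r² + 8q − 64 − 8r − 7q² + 56q + 7qr)(−q − 1 − 6r)    [distributive law]
= (8qr − 16r − r² + 64q − 64 − 7q²)(−q − 1 − 6r)    [combine like terms]
= −8q²r − 8qr − 48qr² + 16qr + 16r + 96r² + qr² + r² + 6r³ − 64q² − 64q − 384qr + 64q + 64 + 384r + 7q³ + 7q² + 42q²r    [distributive law]
= 34q²r − 376qr − 47qr² + 400r + 97r² + 6r³ − 57q² + 64 + 7q³    [combine like terms]

34q²r − 376qr − 47qr² + 400r + 97r² + 6r³ − 57q² + 64 + 7q³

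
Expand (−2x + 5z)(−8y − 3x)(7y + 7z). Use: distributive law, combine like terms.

112xy² + 7xyz + 42x²y + 42x²z − 280y²z − 280yz² − 105xz²

(−2x + 5z)(−8y − 3x)(7y + 7z)
= (16xy + 6x² − 40yz − 15xz)(7y + 7z)    [distributive law]
= 112xy² + 112xyz + 42x²y + 42x²z − 280y²z − 280yz² − 105xyz − 105xz²    [distributive law]
= 112xy² + 7xyz + 42x²y + 42x²z − 280y²z − 280yz² − 105xz²    [combine like terms]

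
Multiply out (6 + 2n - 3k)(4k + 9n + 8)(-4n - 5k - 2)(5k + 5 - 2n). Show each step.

(6 + 2n - 3k)(4k + 9n + 8)(-4n - 5k - 2)(5k + 5 - 2n)
= (24k + 54n + 48 + 8kn + 18n^2 + 16n - 12k^2 - 27kn - 24k)(-4n - 5k - 2)(5k + 5 - 2n)    [distributive law]
= (70n + 48 - 19kn + 18n^2 - 12k^2)(-4n - 5k - 2)(5k + 5 - 2n)    [combine like terms]
= (-280n^2 - 350kn - 140n - 192n - 240k - 96 + 76kn^2 + 95k^2n + 38kn - 72n^3 - 90kn^2 - 36n^2 + 48k^2n + 60k^3 + 24k^2)(5k + 5 - 2n)    [distributive law]
= (-316n^2 - 312kn - 332n - 240k - 96 - 14kn^2 + 143k^2n - 72n^3 + 60k^3 + 24k^2)(5k + 5 - 2n)    [combine like terms]
= -1580kn^2 - 1580n^2 + 632n^3 - 1560k^2n - 1560kn + 624kn^2 - 1660kn - 1660n + 664n^2 - 1200k^2 - 1200k + 480kn - 480k - 480 + 192n - 70k^2n^2 - 70kn^2 + 28kn^3 + 715k^3n + 715k^2n - 286k^2n^2 - 360kn^3 - 360n^3 + 144n^4 + 300k^4 + 300k^3 - 120k^3n + 120k^3 + 120k^2 - 48k^2n    [distributive law]
= -1026kn^2 - 916n^2 + 272n^3 - 893k^2n - 2740kn - 1468n - 1080k^2 - 1680k - 480 - 356k^2n^2 - 332kn^3 + 595k^3n + 144n^4 + 300k^4 + 420k^3    [combine like terms]

-1026kn^2 - 916n^2 + 272n^3 - 893k^2n - 2740kn - 1468n - 1080k^2 - 1680k - 480 - 356k^2n^2 - 332kn^3 + 595k^3n + 144n^4 + 300k^4 + 420k^3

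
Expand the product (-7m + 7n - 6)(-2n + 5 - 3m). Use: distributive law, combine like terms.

-7mn - 17m + 21m^2 - 14n^2 + 47n - 30

(-7m + 7n - 6)(-2n + 5 - 3m)
= 14mn - 35m + 21m^2 - 14n^2 + 35n - 21mn + 12n - 30 + 18m    [distributive law]
= -7mn - 17m + 21m^2 - 14n^2 + 47n - 30    [combine like terms]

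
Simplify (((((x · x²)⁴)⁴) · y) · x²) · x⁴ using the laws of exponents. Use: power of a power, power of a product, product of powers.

(((((x · x²)⁴)⁴) · y) · x²) · x⁴
= ((((x · x²)¹⁶) · y) · x²) · x⁴    [power of a power]
= ((((x¹⁶) · ((x²)¹⁶)) · y) · x²) · x⁴    [power of a product]
= (((x¹⁶ · x³²) · y) · x²) · x⁴    [power of a power]
= ((x⁴⁸ · y) · x²) · x⁴    [product of powers]
= x⁵⁴·y    [product of powers]

x⁵⁴·y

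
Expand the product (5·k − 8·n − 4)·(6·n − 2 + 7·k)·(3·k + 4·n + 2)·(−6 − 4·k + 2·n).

(5·k − 8·n − 4)·(6·n − 2 + 7·k)·(3·k + 4·n + 2)·(−6 − 4·k + 2·n)
= (30·k·n − 10·k + 35·k² − 48·n² + 16·n − 56·k·n − 24·n + 8 − 28·k)·(3·k + 4·n + 2)·(−6 − 4·k + 2·n)    [distributive law]
= (−26·k·n − 38·k + 35·k² − 48·n² − 8·n + 8)·(3·k + 4·n + 2)·(−6 − 4·k + 2·n)    [combine like terms]
= (−78·k²·n − 104·k·n² − 52·k·n − 114·k² − 152·k·n − 76·k + 105·k³ + 140·k²·n + 70·k² − 144·k·n² − 192·n³ − 96·n² − 24·k·n − 32·n² − 16·n + 24·k + 32·n + 16)·(−6 − 4·k + 2·n)    [distributive law]
= (62·k²·n − 248·k·n² − 228·k·n − 44·k² − 52·k + 105·k³ − 192·n³ − 128·n² + 16·n + 16)·(−6 − 4·k + 2·n)    [combine like terms]
= −372·k²·n − 248·k³·n + 124·k²·n² + 1488·k·n² + 992·k²·n² − 496·k·n³ + 1368·k·n + 912·k²·n − 456·k·n² + 264·k² + 176·k³ − 88·k²·n + 312·k + 208·k² − 104·k·n − 630·k³ − 420·k⁴ + 210·k³·n + 1152·n³ + 768·k·n³ − 384·n⁴ + 768·n² + 512·k·n² − 256·n³ − 96·n − 64·k·n + 32·n² − 96 − 64·k + 32·n    [distributive law]
= 452·k²·n − 38·k³·n + 1116·k²·n² + 1544·k·n² + 272·k·n³ + 1200·k·n + 472·k² − 454·k³ + 248·k − 420·k⁴ + 896·n³ − 384·n⁴ + 800·n² − 64·n − 96    [combine like terms]

452·k²·n − 38·k³·n + 1116·k²·n² + 1544·k·n² + 272·k·n³ + 1200·k·n + 472·k² − 454·k³ + 248·k − 420·k⁴ + 896·n³ − 384·n⁴ + 800·n² − 64·n − 96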